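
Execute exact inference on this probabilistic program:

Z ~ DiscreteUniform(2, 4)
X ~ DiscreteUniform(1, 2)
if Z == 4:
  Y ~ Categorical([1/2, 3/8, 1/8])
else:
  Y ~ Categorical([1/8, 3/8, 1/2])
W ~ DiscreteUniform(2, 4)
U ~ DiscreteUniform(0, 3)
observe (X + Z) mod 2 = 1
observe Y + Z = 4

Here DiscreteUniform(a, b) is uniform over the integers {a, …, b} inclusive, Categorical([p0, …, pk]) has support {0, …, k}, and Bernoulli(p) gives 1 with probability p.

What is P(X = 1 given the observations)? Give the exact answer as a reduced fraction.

Enumerate traces; 36 have nonzero weight after conditioning:
  (Z=2, X=1, Y=2, W=2, U=0) weight 1/144
  (Z=2, X=1, Y=2, W=2, U=1) weight 1/144
  (Z=2, X=1, Y=2, W=2, U=2) weight 1/144
  (Z=2, X=1, Y=2, W=2, U=3) weight 1/144
  (Z=2, X=1, Y=2, W=3, U=0) weight 1/144
  (Z=2, X=1, Y=2, W=3, U=1) weight 1/144
  (Z=2, X=1, Y=2, W=3, U=2) weight 1/144
  (Z=2, X=1, Y=2, W=3, U=3) weight 1/144
  (Z=3, X=2, Y=1, W=2, U=0) weight 1/192
  … 27 more
Group by X:
  weight(X=1) = 1/6
  weight(X=2) = 1/16
Total weight = 1/6 + 1/16 = 11/48
P(X=1 | obs) = 1/6 / 11/48 = 8/11
P(X=2 | obs) = 1/16 / 11/48 = 3/11

P(X = 1 | obs) = 8/11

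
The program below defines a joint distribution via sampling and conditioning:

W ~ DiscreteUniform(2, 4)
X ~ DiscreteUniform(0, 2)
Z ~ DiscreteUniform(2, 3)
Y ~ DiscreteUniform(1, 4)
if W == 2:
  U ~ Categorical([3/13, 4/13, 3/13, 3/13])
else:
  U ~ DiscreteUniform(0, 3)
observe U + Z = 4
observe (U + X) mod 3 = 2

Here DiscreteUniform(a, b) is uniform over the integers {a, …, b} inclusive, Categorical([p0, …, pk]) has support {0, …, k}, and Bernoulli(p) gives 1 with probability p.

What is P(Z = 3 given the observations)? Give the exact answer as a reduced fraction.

Enumerate traces; 24 have nonzero weight after conditioning:
  (W=2, X=0, Z=2, Y=1, U=2) weight 1/312
  (W=2, X=0, Z=2, Y=2, U=2) weight 1/312
  (W=2, X=0, Z=2, Y=3, U=2) weight 1/312
  (W=2, X=0, Z=2, Y=4, U=2) weight 1/312
  (W=2, X=1, Z=3, Y=1, U=1) weight 1/234
  (W=2, X=1, Z=3, Y=2, U=1) weight 1/234
  (W=2, X=1, Z=3, Y=3, U=1) weight 1/234
  (W=2, X=1, Z=3, Y=4, U=1) weight 1/234
  … 16 more
Group by Z:
  weight(Z=2) = 19/468
  weight(Z=3) = 7/156
Total weight = 19/468 + 7/156 = 10/117
P(Z=2 | obs) = 19/468 / 10/117 = 19/40
P(Z=3 | obs) = 7/156 / 10/117 = 21/40

P(Z = 3 | obs) = 21/40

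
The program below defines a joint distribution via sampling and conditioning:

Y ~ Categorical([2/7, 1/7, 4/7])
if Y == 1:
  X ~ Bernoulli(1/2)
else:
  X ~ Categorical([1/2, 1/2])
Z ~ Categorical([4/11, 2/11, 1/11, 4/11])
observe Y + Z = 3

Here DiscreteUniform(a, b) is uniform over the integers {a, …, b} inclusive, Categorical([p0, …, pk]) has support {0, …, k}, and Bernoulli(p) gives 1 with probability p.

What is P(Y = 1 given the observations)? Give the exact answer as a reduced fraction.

Enumerate traces; 6 have nonzero weight after conditioning:
  (Y=0, X=0, Z=3) weight 4/77
  (Y=0, X=1, Z=3) weight 4/77
  (Y=1, X=0, Z=2) weight 1/154
  (Y=1, X=1, Z=2) weight 1/154
  (Y=2, X=0, Z=1) weight 4/77
  (Y=2, X=1, Z=1) weight 4/77
Group by Y:
  weight(Y=0) = 8/77
  weight(Y=1) = 1/77
  weight(Y=2) = 8/77
Total weight = 8/77 + 1/77 + 8/77 = 17/77
P(Y=0 | obs) = 8/77 / 17/77 = 8/17
P(Y=1 | obs) = 1/77 / 17/77 = 1/17
P(Y=2 | obs) = 8/77 / 17/77 = 8/17

P(Y = 1 | obs) = 1/17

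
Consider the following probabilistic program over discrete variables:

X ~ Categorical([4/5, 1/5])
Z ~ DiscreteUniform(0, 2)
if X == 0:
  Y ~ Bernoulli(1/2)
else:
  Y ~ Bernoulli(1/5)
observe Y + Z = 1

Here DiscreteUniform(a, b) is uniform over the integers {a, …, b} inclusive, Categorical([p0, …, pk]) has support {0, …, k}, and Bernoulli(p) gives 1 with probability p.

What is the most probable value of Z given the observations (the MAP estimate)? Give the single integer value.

argmax_v P(Z = v | obs) = 1

Enumerate traces; 4 have nonzero weight after conditioning:
  (X=0, Z=0, Y=1) weight 2/15
  (X=0, Z=1, Y=0) weight 2/15
  (X=1, Z=0, Y=1) weight 1/75
  (X=1, Z=1, Y=0) weight 4/75
Group by Z:
  weight(Z=0) = 11/75
  weight(Z=1) = 14/75
Total weight = 11/75 + 14/75 = 1/3
P(Z=0 | obs) = 11/75 / 1/3 = 11/25
P(Z=1 | obs) = 14/75 / 1/3 = 14/25
argmax = 1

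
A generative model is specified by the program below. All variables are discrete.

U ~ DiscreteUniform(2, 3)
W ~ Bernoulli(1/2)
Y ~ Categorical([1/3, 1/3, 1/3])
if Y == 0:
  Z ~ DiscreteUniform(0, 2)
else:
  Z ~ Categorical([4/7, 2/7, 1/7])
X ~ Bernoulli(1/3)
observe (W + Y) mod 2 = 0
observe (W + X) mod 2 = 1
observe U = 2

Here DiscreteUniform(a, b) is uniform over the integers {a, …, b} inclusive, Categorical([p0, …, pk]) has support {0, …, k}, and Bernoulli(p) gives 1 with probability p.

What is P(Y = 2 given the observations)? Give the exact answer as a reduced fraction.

Enumerate traces; 9 have nonzero weight after conditioning:
  (U=2, W=0, Y=0, Z=0, X=1) weight 1/108
  (U=2, W=0, Y=0, Z=1, X=1) weight 1/108
  (U=2, W=0, Y=0, Z=2, X=1) weight 1/108
  (U=2, W=0, Y=2, Z=0, X=1) weight 1/63
  (U=2, W=0, Y=2, Z=1, X=1) weight 1/126
  (U=2, W=0, Y=2, Z=2, X=1) weight 1/252
  (U=2, W=1, Y=1, Z=0, X=0) weight 2/63
  (U=2, W=1, Y=1, Z=1, X=0) weight 1/63
  … 1 more
Group by Y:
  weight(Y=0) = 1/36
  weight(Y=1) = 1/18
  weight(Y=2) = 1/36
Total weight = 1/36 + 1/18 + 1/36 = 1/9
P(Y=0 | obs) = 1/36 / 1/9 = 1/4
P(Y=1 | obs) = 1/18 / 1/9 = 1/2
P(Y=2 | obs) = 1/36 / 1/9 = 1/4

P(Y = 2 | obs) = 1/4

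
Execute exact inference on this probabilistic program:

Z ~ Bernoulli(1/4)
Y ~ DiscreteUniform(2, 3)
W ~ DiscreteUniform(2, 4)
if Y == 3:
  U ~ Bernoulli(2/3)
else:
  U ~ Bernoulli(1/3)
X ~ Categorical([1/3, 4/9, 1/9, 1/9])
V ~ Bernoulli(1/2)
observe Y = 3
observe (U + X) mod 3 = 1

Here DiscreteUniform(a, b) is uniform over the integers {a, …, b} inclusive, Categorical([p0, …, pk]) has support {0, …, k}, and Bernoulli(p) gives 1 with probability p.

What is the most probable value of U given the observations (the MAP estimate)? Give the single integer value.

argmax_v P(U = v | obs) = 1

Enumerate traces; 36 have nonzero weight after conditioning:
  (Z=0, Y=3, W=2, U=0, X=1, V=0) weight 1/108
  (Z=0, Y=3, W=2, U=0, X=1, V=1) weight 1/108
  (Z=0, Y=3, W=2, U=1, X=0, V=0) weight 1/72
  (Z=0, Y=3, W=2, U=1, X=0, V=1) weight 1/72
  (Z=0, Y=3, W=2, U=1, X=3, V=0) weight 1/216
  (Z=0, Y=3, W=2, U=1, X=3, V=1) weight 1/216
  (Z=0, Y=3, W=3, U=0, X=1, V=0) weight 1/108
  (Z=0, Y=3, W=3, U=0, X=1, V=1) weight 1/108
  … 28 more
Group by U:
  weight(U=0) = 2/27
  weight(U=1) = 4/27
Total weight = 2/27 + 4/27 = 2/9
P(U=0 | obs) = 2/27 / 2/9 = 1/3
P(U=1 | obs) = 4/27 / 2/9 = 2/3
argmax = 1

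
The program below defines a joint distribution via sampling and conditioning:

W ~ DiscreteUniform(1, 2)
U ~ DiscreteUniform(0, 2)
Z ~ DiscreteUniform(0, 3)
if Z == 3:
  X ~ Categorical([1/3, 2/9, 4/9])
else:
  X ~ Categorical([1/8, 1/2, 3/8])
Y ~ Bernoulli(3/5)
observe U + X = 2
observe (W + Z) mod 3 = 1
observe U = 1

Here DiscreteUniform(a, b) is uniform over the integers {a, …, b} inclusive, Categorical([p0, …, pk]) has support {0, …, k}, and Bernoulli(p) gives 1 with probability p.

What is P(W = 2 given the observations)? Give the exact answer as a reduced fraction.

Enumerate traces; 6 have nonzero weight after conditioning:
  (W=1, U=1, Z=0, X=1, Y=0) weight 1/120
  (W=1, U=1, Z=0, X=1, Y=1) weight 1/80
  (W=1, U=1, Z=3, X=1, Y=0) weight 1/270
  (W=1, U=1, Z=3, X=1, Y=1) weight 1/180
  (W=2, U=1, Z=2, X=1, Y=0) weight 1/120
  (W=2, U=1, Z=2, X=1, Y=1) weight 1/80
Group by W:
  weight(W=1) = 13/432
  weight(W=2) = 1/48
Total weight = 13/432 + 1/48 = 11/216
P(W=1 | obs) = 13/432 / 11/216 = 13/22
P(W=2 | obs) = 1/48 / 11/216 = 9/22

P(W = 2 | obs) = 9/22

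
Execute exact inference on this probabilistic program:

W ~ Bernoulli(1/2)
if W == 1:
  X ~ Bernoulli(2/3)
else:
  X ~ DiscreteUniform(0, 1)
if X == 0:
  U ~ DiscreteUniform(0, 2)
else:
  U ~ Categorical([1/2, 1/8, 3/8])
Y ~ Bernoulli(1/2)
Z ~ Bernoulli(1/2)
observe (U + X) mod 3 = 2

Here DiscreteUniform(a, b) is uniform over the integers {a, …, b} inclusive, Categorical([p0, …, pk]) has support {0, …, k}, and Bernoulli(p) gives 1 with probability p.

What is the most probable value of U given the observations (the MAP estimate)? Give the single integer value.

Enumerate traces; 16 have nonzero weight after conditioning:
  (W=0, X=0, U=2, Y=0, Z=0) weight 1/48
  (W=0, X=0, U=2, Y=0, Z=1) weight 1/48
  (W=0, X=0, U=2, Y=1, Z=0) weight 1/48
  (W=0, X=0, U=2, Y=1, Z=1) weight 1/48
  (W=0, X=1, U=1, Y=0, Z=0) weight 1/128
  (W=0, X=1, U=1, Y=0, Z=1) weight 1/128
  (W=0, X=1, U=1, Y=1, Z=0) weight 1/128
  (W=0, X=1, U=1, Y=1, Z=1) weight 1/128
  … 8 more
Group by U:
  weight(U=1) = 7/96
  weight(U=2) = 5/36
Total weight = 7/96 + 5/36 = 61/288
P(U=1 | obs) = 7/96 / 61/288 = 21/61
P(U=2 | obs) = 5/36 / 61/288 = 40/61
argmax = 2

argmax_v P(U = v | obs) = 2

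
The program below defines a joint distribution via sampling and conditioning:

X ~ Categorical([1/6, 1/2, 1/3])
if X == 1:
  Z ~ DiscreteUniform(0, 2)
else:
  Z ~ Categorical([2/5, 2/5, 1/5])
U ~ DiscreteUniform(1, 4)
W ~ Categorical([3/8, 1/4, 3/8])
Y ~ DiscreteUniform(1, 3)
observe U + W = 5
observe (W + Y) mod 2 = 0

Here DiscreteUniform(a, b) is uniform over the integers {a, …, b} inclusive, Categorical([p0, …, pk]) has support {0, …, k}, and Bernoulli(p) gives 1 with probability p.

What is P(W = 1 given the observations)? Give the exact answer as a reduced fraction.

P(W = 1 | obs) = 4/7

Enumerate traces; 27 have nonzero weight after conditioning:
  (X=0, Z=0, U=3, W=2, Y=2) weight 1/480
  (X=0, Z=0, U=4, W=1, Y=1) weight 1/720
  (X=0, Z=0, U=4, W=1, Y=3) weight 1/720
  (X=0, Z=1, U=3, W=2, Y=2) weight 1/480
  (X=0, Z=1, U=4, W=1, Y=1) weight 1/720
  (X=0, Z=1, U=4, W=1, Y=3) weight 1/720
  (X=0, Z=2, U=3, W=2, Y=2) weight 1/960
  (X=0, Z=2, U=4, W=1, Y=1) weight 1/1440
  … 19 more
Group by W:
  weight(W=1) = 1/24
  weight(W=2) = 1/32
Total weight = 1/24 + 1/32 = 7/96
P(W=1 | obs) = 1/24 / 7/96 = 4/7
P(W=2 | obs) = 1/32 / 7/96 = 3/7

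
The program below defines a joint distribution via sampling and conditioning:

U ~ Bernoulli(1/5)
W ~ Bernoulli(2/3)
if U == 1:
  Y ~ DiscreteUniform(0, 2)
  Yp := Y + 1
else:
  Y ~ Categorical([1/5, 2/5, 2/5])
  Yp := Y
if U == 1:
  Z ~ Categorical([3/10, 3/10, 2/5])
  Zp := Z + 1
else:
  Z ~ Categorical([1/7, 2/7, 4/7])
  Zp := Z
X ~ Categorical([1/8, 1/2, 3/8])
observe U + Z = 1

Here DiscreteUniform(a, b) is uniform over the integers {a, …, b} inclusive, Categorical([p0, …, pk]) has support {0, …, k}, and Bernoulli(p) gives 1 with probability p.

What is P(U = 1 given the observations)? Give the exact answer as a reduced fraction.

P(U = 1 | obs) = 21/101

Enumerate traces; 36 have nonzero weight after conditioning:
  (U=0, W=0, Y=0, Z=1, X=0) weight 1/525
  (U=0, W=0, Y=0, Z=1, X=1) weight 4/525
  (U=0, W=0, Y=0, Z=1, X=2) weight 1/175
  (U=0, W=0, Y=1, Z=1, X=0) weight 2/525
  (U=0, W=0, Y=1, Z=1, X=1) weight 8/525
  (U=0, W=0, Y=1, Z=1, X=2) weight 2/175
  (U=0, W=0, Y=2, Z=1, X=0) weight 2/525
  (U=0, W=0, Y=2, Z=1, X=1) weight 8/525
  (U=1, W=0, Y=0, Z=0, X=0) weight 1/1200
  … 27 more
Group by U:
  weight(U=0) = 8/35
  weight(U=1) = 3/50
Total weight = 8/35 + 3/50 = 101/350
P(U=0 | obs) = 8/35 / 101/350 = 80/101
P(U=1 | obs) = 3/50 / 101/350 = 21/101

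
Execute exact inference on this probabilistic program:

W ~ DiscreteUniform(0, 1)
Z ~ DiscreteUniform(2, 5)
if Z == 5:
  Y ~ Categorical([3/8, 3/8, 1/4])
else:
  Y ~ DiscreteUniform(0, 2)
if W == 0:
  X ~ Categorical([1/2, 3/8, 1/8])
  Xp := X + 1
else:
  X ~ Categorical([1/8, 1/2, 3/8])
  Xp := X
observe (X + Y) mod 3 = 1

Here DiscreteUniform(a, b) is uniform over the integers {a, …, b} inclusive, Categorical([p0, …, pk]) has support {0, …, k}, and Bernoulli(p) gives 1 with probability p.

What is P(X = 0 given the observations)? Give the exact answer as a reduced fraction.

P(X = 0 | obs) = 55/172

Enumerate traces; 24 have nonzero weight after conditioning:
  (W=0, Z=2, Y=0, X=1) weight 1/64
  (W=0, Z=2, Y=1, X=0) weight 1/48
  (W=0, Z=2, Y=2, X=2) weight 1/192
  (W=0, Z=3, Y=0, X=1) weight 1/64
  (W=0, Z=3, Y=1, X=0) weight 1/48
  (W=0, Z=3, Y=2, X=2) weight 1/192
  (W=0, Z=4, Y=0, X=1) weight 1/64
  (W=0, Z=4, Y=1, X=0) weight 1/48
  … 16 more
Group by X:
  weight(X=0) = 55/512
  weight(X=1) = 77/512
  weight(X=2) = 5/64
Total weight = 55/512 + 77/512 + 5/64 = 43/128
P(X=0 | obs) = 55/512 / 43/128 = 55/172
P(X=1 | obs) = 77/512 / 43/128 = 77/172
P(X=2 | obs) = 5/64 / 43/128 = 10/43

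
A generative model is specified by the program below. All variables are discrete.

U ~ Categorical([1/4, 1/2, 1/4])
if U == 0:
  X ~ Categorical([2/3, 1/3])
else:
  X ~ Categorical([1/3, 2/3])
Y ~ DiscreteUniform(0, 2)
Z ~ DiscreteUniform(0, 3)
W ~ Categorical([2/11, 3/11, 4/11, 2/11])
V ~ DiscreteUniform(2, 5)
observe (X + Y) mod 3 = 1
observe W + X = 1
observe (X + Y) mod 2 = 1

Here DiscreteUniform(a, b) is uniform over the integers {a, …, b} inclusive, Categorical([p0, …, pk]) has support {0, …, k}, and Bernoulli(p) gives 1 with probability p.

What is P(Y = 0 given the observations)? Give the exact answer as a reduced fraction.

Enumerate traces; 96 have nonzero weight after conditioning:
  (U=0, X=0, Y=1, Z=0, W=1, V=2) weight 1/1056
  (U=0, X=0, Y=1, Z=0, W=1, V=3) weight 1/1056
  (U=0, X=0, Y=1, Z=0, W=1, V=4) weight 1/1056
  (U=0, X=0, Y=1, Z=0, W=1, V=5) weight 1/1056
  (U=0, X=0, Y=1, Z=1, W=1, V=2) weight 1/1056
  (U=0, X=0, Y=1, Z=1, W=1, V=3) weight 1/1056
  (U=0, X=0, Y=1, Z=1, W=1, V=4) weight 1/1056
  (U=0, X=0, Y=1, Z=1, W=1, V=5) weight 1/1056
  (U=0, X=1, Y=0, Z=0, W=0, V=2) weight 1/3168
  … 87 more
Group by Y:
  weight(Y=0) = 7/198
  weight(Y=1) = 5/132
Total weight = 7/198 + 5/132 = 29/396
P(Y=0 | obs) = 7/198 / 29/396 = 14/29
P(Y=1 | obs) = 5/132 / 29/396 = 15/29

P(Y = 0 | obs) = 14/29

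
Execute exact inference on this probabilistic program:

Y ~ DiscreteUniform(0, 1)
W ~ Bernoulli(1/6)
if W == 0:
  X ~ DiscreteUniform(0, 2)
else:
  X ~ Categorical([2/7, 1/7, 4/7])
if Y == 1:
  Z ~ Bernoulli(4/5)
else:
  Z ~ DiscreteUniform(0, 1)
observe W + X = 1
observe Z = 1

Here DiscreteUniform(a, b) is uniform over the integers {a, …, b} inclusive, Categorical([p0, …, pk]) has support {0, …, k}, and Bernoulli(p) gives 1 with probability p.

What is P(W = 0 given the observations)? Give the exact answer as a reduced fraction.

P(W = 0 | obs) = 35/41

Enumerate traces; 4 have nonzero weight after conditioning:
  (Y=0, W=0, X=1, Z=1) weight 5/72
  (Y=0, W=1, X=0, Z=1) weight 1/84
  (Y=1, W=0, X=1, Z=1) weight 1/9
  (Y=1, W=1, X=0, Z=1) weight 2/105
Group by W:
  weight(W=0) = 13/72
  weight(W=1) = 13/420
Total weight = 13/72 + 13/420 = 533/2520
P(W=0 | obs) = 13/72 / 533/2520 = 35/41
P(W=1 | obs) = 13/420 / 533/2520 = 6/41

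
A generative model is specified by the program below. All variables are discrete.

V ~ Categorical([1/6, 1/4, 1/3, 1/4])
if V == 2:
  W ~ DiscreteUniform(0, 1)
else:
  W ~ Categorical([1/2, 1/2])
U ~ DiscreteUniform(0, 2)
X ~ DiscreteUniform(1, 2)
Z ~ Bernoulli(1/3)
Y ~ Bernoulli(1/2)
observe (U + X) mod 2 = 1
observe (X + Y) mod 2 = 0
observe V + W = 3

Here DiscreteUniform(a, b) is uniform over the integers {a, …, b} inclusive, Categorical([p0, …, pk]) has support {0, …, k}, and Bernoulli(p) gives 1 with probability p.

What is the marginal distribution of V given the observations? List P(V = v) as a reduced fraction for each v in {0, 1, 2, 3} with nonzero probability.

Enumerate traces; 12 have nonzero weight after conditioning:
  (V=2, W=1, U=0, X=1, Z=0, Y=1) weight 1/108
  (V=2, W=1, U=0, X=1, Z=1, Y=1) weight 1/216
  (V=2, W=1, U=1, X=2, Z=0, Y=0) weight 1/108
  (V=2, W=1, U=1, X=2, Z=1, Y=0) weight 1/216
  (V=2, W=1, U=2, X=1, Z=0, Y=1) weight 1/108
  (V=2, W=1, U=2, X=1, Z=1, Y=1) weight 1/216
  (V=3, W=0, U=0, X=1, Z=0, Y=1) weight 1/144
  (V=3, W=0, U=0, X=1, Z=1, Y=1) weight 1/288
  … 4 more
Group by V:
  weight(V=2) = 1/24
  weight(V=3) = 1/32
Total weight = 1/24 + 1/32 = 7/96
P(V=2 | obs) = 1/24 / 7/96 = 4/7
P(V=3 | obs) = 1/32 / 7/96 = 3/7

P(V=2) = 4/7, P(V=3) = 3/7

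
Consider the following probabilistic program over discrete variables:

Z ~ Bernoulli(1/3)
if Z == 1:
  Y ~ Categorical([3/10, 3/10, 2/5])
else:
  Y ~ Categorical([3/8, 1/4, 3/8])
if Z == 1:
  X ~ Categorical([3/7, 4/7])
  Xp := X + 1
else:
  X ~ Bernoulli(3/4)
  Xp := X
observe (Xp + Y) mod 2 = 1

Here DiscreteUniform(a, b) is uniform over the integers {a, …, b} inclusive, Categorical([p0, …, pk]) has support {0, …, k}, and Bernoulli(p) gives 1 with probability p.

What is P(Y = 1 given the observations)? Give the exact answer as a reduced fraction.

Enumerate traces; 6 have nonzero weight after conditioning:
  (Z=0, Y=0, X=1) weight 3/16
  (Z=0, Y=1, X=0) weight 1/24
  (Z=0, Y=2, X=1) weight 3/16
  (Z=1, Y=0, X=0) weight 3/70
  (Z=1, Y=1, X=1) weight 2/35
  (Z=1, Y=2, X=0) weight 2/35
Group by Y:
  weight(Y=0) = 129/560
  weight(Y=1) = 83/840
  weight(Y=2) = 137/560
Total weight = 129/560 + 83/840 + 137/560 = 241/420
P(Y=0 | obs) = 129/560 / 241/420 = 387/964
P(Y=1 | obs) = 83/840 / 241/420 = 83/482
P(Y=2 | obs) = 137/560 / 241/420 = 411/964

P(Y = 1 | obs) = 83/482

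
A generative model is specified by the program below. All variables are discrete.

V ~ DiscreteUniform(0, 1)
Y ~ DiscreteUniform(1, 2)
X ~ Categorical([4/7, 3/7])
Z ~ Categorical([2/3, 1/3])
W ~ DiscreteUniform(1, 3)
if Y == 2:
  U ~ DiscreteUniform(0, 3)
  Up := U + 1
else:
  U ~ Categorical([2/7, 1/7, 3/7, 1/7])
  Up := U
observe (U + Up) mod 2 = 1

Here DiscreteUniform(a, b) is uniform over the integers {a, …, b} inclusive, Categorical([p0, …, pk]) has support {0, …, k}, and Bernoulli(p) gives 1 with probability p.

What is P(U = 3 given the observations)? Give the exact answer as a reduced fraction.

Enumerate traces; 96 have nonzero weight after conditioning:
  (V=0, Y=2, X=0, Z=0, W=1, U=0) weight 1/126
  (V=0, Y=2, X=0, Z=0, W=1, U=1) weight 1/126
  (V=0, Y=2, X=0, Z=0, W=1, U=2) weight 1/126
  (V=0, Y=2, X=0, Z=0, W=1, U=3) weight 1/126
  (V=0, Y=2, X=0, Z=0, W=2, U=0) weight 1/126
  (V=0, Y=2, X=0, Z=0, W=2, U=1) weight 1/126
  (V=0, Y=2, X=0, Z=0, W=2, U=2) weight 1/126
  (V=0, Y=2, X=0, Z=0, W=2, U=3) weight 1/126
  … 88 more
Group by U:
  weight(U=0) = 1/8
  weight(U=1) = 1/8
  weight(U=2) = 1/8
  weight(U=3) = 1/8
Total weight = 1/8 + 1/8 + 1/8 + 1/8 = 1/2
P(U=0 | obs) = 1/8 / 1/2 = 1/4
P(U=1 | obs) = 1/8 / 1/2 = 1/4
P(U=2 | obs) = 1/8 / 1/2 = 1/4
P(U=3 | obs) = 1/8 / 1/2 = 1/4

P(U = 3 | obs) = 1/4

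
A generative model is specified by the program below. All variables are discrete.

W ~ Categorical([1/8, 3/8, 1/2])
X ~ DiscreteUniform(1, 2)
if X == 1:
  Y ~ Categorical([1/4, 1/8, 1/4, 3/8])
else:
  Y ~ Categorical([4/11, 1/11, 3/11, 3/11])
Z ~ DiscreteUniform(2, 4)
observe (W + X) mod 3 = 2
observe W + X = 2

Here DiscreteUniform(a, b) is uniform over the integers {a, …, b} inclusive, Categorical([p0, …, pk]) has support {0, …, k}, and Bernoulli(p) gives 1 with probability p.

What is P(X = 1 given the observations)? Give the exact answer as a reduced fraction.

P(X = 1 | obs) = 3/4

Enumerate traces; 24 have nonzero weight after conditioning:
  (W=0, X=2, Y=0, Z=2) weight 1/132
  (W=0, X=2, Y=0, Z=3) weight 1/132
  (W=0, X=2, Y=0, Z=4) weight 1/132
  (W=0, X=2, Y=1, Z=2) weight 1/528
  (W=0, X=2, Y=1, Z=3) weight 1/528
  (W=0, X=2, Y=1, Z=4) weight 1/528
  (W=0, X=2, Y=2, Z=2) weight 1/176
  (W=0, X=2, Y=2, Z=3) weight 1/176
  (W=1, X=1, Y=0, Z=2) weight 1/64
  … 15 more
Group by X:
  weight(X=1) = 3/16
  weight(X=2) = 1/16
Total weight = 3/16 + 1/16 = 1/4
P(X=1 | obs) = 3/16 / 1/4 = 3/4
P(X=2 | obs) = 1/16 / 1/4 = 1/4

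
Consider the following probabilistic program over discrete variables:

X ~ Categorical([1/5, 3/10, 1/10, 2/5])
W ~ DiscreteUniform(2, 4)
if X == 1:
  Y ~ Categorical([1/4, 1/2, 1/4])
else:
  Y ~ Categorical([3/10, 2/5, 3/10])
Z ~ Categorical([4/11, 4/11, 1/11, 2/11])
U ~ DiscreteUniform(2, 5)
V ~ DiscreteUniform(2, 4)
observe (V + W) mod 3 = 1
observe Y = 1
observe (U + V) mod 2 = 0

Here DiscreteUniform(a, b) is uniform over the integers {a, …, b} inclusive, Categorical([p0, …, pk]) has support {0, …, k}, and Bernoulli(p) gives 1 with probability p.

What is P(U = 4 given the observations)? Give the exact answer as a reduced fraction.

P(U = 4 | obs) = 1/3

Enumerate traces; 96 have nonzero weight after conditioning:
  (X=0, W=2, Y=1, Z=0, U=2, V=2) weight 2/2475
  (X=0, W=2, Y=1, Z=0, U=4, V=2) weight 2/2475
  (X=0, W=2, Y=1, Z=1, U=2, V=2) weight 2/2475
  (X=0, W=2, Y=1, Z=1, U=4, V=2) weight 2/2475
  (X=0, W=2, Y=1, Z=2, U=2, V=2) weight 1/4950
  (X=0, W=2, Y=1, Z=2, U=4, V=2) weight 1/4950
  (X=0, W=2, Y=1, Z=3, U=2, V=2) weight 1/2475
  (X=0, W=2, Y=1, Z=3, U=4, V=2) weight 1/2475
  (X=0, W=4, Y=1, Z=0, U=3, V=3) weight 2/2475
  (X=0, W=4, Y=1, Z=0, U=5, V=3) weight 2/2475
  … 86 more
Group by U:
  weight(U=2) = 43/1800
  weight(U=3) = 43/3600
  weight(U=4) = 43/1800
  weight(U=5) = 43/3600
Total weight = 43/1800 + 43/3600 + 43/1800 + 43/3600 = 43/600
P(U=2 | obs) = 43/1800 / 43/600 = 1/3
P(U=3 | obs) = 43/3600 / 43/600 = 1/6
P(U=4 | obs) = 43/1800 / 43/600 = 1/3
P(U=5 | obs) = 43/3600 / 43/600 = 1/6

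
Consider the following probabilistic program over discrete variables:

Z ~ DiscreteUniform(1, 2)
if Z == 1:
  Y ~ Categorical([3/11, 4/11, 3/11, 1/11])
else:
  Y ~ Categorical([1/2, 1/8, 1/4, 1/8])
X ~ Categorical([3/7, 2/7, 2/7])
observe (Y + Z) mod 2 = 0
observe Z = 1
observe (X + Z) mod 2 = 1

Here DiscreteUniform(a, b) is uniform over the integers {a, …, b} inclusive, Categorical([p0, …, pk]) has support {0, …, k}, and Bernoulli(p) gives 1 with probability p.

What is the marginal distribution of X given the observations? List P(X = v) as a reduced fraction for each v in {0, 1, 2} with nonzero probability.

Enumerate traces; 4 have nonzero weight after conditioning:
  (Z=1, Y=1, X=0) weight 6/77
  (Z=1, Y=1, X=2) weight 4/77
  (Z=1, Y=3, X=0) weight 3/154
  (Z=1, Y=3, X=2) weight 1/77
Group by X:
  weight(X=0) = 15/154
  weight(X=2) = 5/77
Total weight = 15/154 + 5/77 = 25/154
P(X=0 | obs) = 15/154 / 25/154 = 3/5
P(X=2 | obs) = 5/77 / 25/154 = 2/5

P(X=0) = 3/5, P(X=2) = 2/5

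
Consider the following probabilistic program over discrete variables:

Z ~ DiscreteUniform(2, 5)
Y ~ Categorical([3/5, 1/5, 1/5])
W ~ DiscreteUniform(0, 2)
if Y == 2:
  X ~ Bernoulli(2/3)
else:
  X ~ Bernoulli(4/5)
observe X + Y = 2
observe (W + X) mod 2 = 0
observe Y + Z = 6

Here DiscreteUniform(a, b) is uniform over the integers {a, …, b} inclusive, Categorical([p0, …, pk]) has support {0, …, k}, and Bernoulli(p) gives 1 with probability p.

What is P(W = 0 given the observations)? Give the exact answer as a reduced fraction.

Enumerate traces; 3 have nonzero weight after conditioning:
  (Z=4, Y=2, W=0, X=0) weight 1/180
  (Z=4, Y=2, W=2, X=0) weight 1/180
  (Z=5, Y=1, W=1, X=1) weight 1/75
Group by W:
  weight(W=0) = 1/180
  weight(W=1) = 1/75
  weight(W=2) = 1/180
Total weight = 1/180 + 1/75 + 1/180 = 11/450
P(W=0 | obs) = 1/180 / 11/450 = 5/22
P(W=1 | obs) = 1/75 / 11/450 = 6/11
P(W=2 | obs) = 1/180 / 11/450 = 5/22

P(W = 0 | obs) = 5/22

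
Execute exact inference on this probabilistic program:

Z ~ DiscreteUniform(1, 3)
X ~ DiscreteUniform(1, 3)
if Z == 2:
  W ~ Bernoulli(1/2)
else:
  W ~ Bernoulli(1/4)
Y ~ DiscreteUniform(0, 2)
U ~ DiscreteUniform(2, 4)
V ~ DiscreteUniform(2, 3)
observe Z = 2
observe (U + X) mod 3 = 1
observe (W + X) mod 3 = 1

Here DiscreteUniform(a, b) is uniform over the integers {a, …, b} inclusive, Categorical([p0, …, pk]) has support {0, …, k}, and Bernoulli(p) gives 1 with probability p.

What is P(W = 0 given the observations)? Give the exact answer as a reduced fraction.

Enumerate traces; 12 have nonzero weight after conditioning:
  (Z=2, X=1, W=0, Y=0, U=3, V=2) weight 1/324
  (Z=2, X=1, W=0, Y=0, U=3, V=3) weight 1/324
  (Z=2, X=1, W=0, Y=1, U=3, V=2) weight 1/324
  (Z=2, X=1, W=0, Y=1, U=3, V=3) weight 1/324
  (Z=2, X=1, W=0, Y=2, U=3, V=2) weight 1/324
  (Z=2, X=1, W=0, Y=2, U=3, V=3) weight 1/324
  (Z=2, X=3, W=1, Y=0, U=4, V=2) weight 1/324
  (Z=2, X=3, W=1, Y=0, U=4, V=3) weight 1/324
  … 4 more
Group by W:
  weight(W=0) = 1/54
  weight(W=1) = 1/54
Total weight = 1/54 + 1/54 = 1/27
P(W=0 | obs) = 1/54 / 1/27 = 1/2
P(W=1 | obs) = 1/54 / 1/27 = 1/2

P(W = 0 | obs) = 1/2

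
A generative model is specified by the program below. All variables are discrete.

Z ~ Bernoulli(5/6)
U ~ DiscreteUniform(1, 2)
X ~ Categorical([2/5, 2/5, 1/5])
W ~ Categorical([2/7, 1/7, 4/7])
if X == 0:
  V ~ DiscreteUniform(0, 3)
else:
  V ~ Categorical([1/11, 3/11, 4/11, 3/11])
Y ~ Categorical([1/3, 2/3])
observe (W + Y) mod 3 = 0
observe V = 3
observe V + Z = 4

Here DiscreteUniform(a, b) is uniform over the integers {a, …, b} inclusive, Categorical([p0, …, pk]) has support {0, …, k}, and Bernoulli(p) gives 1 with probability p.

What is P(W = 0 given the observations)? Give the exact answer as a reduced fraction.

Enumerate traces; 12 have nonzero weight after conditioning:
  (Z=1, U=1, X=0, W=0, V=3, Y=0) weight 1/252
  (Z=1, U=1, X=0, W=2, V=3, Y=1) weight 1/63
  (Z=1, U=1, X=1, W=0, V=3, Y=0) weight 1/231
  (Z=1, U=1, X=1, W=2, V=3, Y=1) weight 4/231
  (Z=1, U=1, X=2, W=0, V=3, Y=0) weight 1/462
  (Z=1, U=1, X=2, W=2, V=3, Y=1) weight 2/231
  (Z=1, U=2, X=0, W=0, V=3, Y=0) weight 1/252
  (Z=1, U=2, X=0, W=2, V=3, Y=1) weight 1/63
  … 4 more
Group by W:
  weight(W=0) = 29/1386
  weight(W=2) = 58/693
Total weight = 29/1386 + 58/693 = 145/1386
P(W=0 | obs) = 29/1386 / 145/1386 = 1/5
P(W=2 | obs) = 58/693 / 145/1386 = 4/5

P(W = 0 | obs) = 1/5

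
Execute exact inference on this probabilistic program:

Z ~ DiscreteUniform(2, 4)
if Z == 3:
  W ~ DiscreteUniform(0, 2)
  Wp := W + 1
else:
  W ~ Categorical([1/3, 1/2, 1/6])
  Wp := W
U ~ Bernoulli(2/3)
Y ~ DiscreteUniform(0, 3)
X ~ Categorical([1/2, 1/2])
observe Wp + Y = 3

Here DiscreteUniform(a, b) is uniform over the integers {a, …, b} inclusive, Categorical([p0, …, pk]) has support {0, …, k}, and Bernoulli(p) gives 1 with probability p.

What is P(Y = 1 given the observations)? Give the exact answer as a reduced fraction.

Enumerate traces; 36 have nonzero weight after conditioning:
  (Z=2, W=0, U=0, Y=3, X=0) weight 1/216
  (Z=2, W=0, U=0, Y=3, X=1) weight 1/216
  (Z=2, W=0, U=1, Y=3, X=0) weight 1/108
  (Z=2, W=0, U=1, Y=3, X=1) weight 1/108
  (Z=2, W=1, U=0, Y=2, X=0) weight 1/144
  (Z=2, W=1, U=0, Y=2, X=1) weight 1/144
  (Z=2, W=1, U=1, Y=2, X=0) weight 1/72
  (Z=2, W=1, U=1, Y=2, X=1) weight 1/72
  (Z=2, W=2, U=0, Y=1, X=0) weight 1/432
  (Z=3, W=2, U=0, Y=0, X=0) weight 1/216
  … 26 more
Group by Y:
  weight(Y=0) = 1/36
  weight(Y=1) = 1/18
  weight(Y=2) = 1/9
  weight(Y=3) = 1/18
Total weight = 1/36 + 1/18 + 1/9 + 1/18 = 1/4
P(Y=0 | obs) = 1/36 / 1/4 = 1/9
P(Y=1 | obs) = 1/18 / 1/4 = 2/9
P(Y=2 | obs) = 1/9 / 1/4 = 4/9
P(Y=3 | obs) = 1/18 / 1/4 = 2/9

P(Y = 1 | obs) = 2/9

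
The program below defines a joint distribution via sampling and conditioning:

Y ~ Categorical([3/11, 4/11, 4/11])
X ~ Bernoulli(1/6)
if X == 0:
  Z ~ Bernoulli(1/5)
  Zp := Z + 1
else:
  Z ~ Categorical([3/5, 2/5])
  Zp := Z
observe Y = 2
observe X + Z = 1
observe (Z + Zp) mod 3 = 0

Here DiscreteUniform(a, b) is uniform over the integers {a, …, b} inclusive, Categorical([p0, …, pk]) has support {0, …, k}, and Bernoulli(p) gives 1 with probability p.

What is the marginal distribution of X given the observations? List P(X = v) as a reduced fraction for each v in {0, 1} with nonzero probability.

P(X=0) = 5/8, P(X=1) = 3/8

Enumerate traces; 2 have nonzero weight after conditioning:
  (Y=2, X=0, Z=1) weight 2/33
  (Y=2, X=1, Z=0) weight 2/55
Group by X:
  weight(X=0) = 2/33
  weight(X=1) = 2/55
Total weight = 2/33 + 2/55 = 16/165
P(X=0 | obs) = 2/33 / 16/165 = 5/8
P(X=1 | obs) = 2/55 / 16/165 = 3/8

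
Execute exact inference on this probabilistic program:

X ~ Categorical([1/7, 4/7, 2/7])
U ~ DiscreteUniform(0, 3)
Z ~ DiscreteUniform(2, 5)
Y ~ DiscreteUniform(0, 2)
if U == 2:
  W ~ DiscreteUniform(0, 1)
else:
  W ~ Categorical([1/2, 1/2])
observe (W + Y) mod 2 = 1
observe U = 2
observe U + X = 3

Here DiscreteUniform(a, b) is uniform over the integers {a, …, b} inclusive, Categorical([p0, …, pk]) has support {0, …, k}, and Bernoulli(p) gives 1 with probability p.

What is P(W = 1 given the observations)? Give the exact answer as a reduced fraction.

P(W = 1 | obs) = 2/3

Enumerate traces; 12 have nonzero weight after conditioning:
  (X=1, U=2, Z=2, Y=0, W=1) weight 1/168
  (X=1, U=2, Z=2, Y=1, W=0) weight 1/168
  (X=1, U=2, Z=2, Y=2, W=1) weight 1/168
  (X=1, U=2, Z=3, Y=0, W=1) weight 1/168
  (X=1, U=2, Z=3, Y=1, W=0) weight 1/168
  (X=1, U=2, Z=3, Y=2, W=1) weight 1/168
  (X=1, U=2, Z=4, Y=0, W=1) weight 1/168
  (X=1, U=2, Z=4, Y=1, W=0) weight 1/168
  … 4 more
Group by W:
  weight(W=0) = 1/42
  weight(W=1) = 1/21
Total weight = 1/42 + 1/21 = 1/14
P(W=0 | obs) = 1/42 / 1/14 = 1/3
P(W=1 | obs) = 1/21 / 1/14 = 2/3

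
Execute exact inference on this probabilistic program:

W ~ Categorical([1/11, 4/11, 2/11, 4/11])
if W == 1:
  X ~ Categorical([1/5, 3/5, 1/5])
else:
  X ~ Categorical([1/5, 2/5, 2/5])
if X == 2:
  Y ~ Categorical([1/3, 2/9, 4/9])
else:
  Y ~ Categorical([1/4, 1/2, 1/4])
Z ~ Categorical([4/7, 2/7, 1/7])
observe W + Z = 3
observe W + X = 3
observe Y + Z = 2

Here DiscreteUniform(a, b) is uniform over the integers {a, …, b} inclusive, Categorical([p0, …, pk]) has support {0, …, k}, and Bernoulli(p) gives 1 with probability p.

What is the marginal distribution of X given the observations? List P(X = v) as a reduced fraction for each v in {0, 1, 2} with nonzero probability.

P(X=0) = 3/7, P(X=1) = 3/7, P(X=2) = 1/7

Enumerate traces; 3 have nonzero weight after conditioning:
  (W=1, X=2, Y=0, Z=2) weight 4/1155
  (W=2, X=1, Y=1, Z=1) weight 4/385
  (W=3, X=0, Y=2, Z=0) weight 4/385
Group by X:
  weight(X=0) = 4/385
  weight(X=1) = 4/385
  weight(X=2) = 4/1155
Total weight = 4/385 + 4/385 + 4/1155 = 4/165
P(X=0 | obs) = 4/385 / 4/165 = 3/7
P(X=1 | obs) = 4/385 / 4/165 = 3/7
P(X=2 | obs) = 4/1155 / 4/165 = 1/7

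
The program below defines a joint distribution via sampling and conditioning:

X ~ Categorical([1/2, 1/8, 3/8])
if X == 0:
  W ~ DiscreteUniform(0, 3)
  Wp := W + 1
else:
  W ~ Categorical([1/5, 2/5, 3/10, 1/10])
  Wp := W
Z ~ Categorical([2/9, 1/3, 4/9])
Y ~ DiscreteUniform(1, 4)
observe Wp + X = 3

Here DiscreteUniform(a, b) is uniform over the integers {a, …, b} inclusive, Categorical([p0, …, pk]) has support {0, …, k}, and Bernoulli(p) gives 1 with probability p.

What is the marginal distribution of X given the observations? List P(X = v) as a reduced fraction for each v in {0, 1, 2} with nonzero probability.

Enumerate traces; 36 have nonzero weight after conditioning:
  (X=0, W=2, Z=0, Y=1) weight 1/144
  (X=0, W=2, Z=0, Y=2) weight 1/144
  (X=0, W=2, Z=0, Y=3) weight 1/144
  (X=0, W=2, Z=0, Y=4) weight 1/144
  (X=0, W=2, Z=1, Y=1) weight 1/96
  (X=0, W=2, Z=1, Y=2) weight 1/96
  (X=0, W=2, Z=1, Y=3) weight 1/96
  (X=0, W=2, Z=1, Y=4) weight 1/96
  (X=1, W=2, Z=0, Y=1) weight 1/480
  (X=2, W=1, Z=0, Y=1) weight 1/120
  … 26 more
Group by X:
  weight(X=0) = 1/8
  weight(X=1) = 3/80
  weight(X=2) = 3/20
Total weight = 1/8 + 3/80 + 3/20 = 5/16
P(X=0 | obs) = 1/8 / 5/16 = 2/5
P(X=1 | obs) = 3/80 / 5/16 = 3/25
P(X=2 | obs) = 3/20 / 5/16 = 12/25

P(X=0) = 2/5, P(X=1) = 3/25, P(X=2) = 12/25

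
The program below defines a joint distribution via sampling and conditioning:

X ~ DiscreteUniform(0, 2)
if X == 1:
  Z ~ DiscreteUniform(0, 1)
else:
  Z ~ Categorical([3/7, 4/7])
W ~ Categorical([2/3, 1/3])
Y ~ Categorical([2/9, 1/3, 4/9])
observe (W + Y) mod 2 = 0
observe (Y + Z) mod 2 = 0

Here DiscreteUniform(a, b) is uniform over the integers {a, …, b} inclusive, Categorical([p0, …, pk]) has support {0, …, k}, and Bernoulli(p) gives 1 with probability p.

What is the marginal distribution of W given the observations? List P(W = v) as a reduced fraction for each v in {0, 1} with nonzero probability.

Enumerate traces; 9 have nonzero weight after conditioning:
  (X=0, Z=0, W=0, Y=0) weight 4/189
  (X=0, Z=0, W=0, Y=2) weight 8/189
  (X=0, Z=1, W=1, Y=1) weight 4/189
  (X=1, Z=0, W=0, Y=0) weight 2/81
  (X=1, Z=0, W=0, Y=2) weight 4/81
  (X=1, Z=1, W=1, Y=1) weight 1/54
  (X=2, Z=0, W=0, Y=0) weight 4/189
  (X=2, Z=0, W=0, Y=2) weight 8/189
  … 1 more
Group by W:
  weight(W=0) = 38/189
  weight(W=1) = 23/378
Total weight = 38/189 + 23/378 = 11/42
P(W=0 | obs) = 38/189 / 11/42 = 76/99
P(W=1 | obs) = 23/378 / 11/42 = 23/99

P(W=0) = 76/99, P(W=1) = 23/99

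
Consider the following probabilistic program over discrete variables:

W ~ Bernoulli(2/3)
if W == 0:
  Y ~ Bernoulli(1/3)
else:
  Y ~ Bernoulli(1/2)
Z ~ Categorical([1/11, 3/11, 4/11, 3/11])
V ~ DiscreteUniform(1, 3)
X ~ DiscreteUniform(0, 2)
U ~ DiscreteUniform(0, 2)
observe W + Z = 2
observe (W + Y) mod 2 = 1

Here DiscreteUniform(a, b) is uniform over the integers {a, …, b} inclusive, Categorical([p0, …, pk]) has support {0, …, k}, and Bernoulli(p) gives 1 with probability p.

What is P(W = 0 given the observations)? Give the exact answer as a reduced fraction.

P(W = 0 | obs) = 4/13

Enumerate traces; 54 have nonzero weight after conditioning:
  (W=0, Y=1, Z=2, V=1, X=0, U=0) weight 4/2673
  (W=0, Y=1, Z=2, V=1, X=0, U=1) weight 4/2673
  (W=0, Y=1, Z=2, V=1, X=0, U=2) weight 4/2673
  (W=0, Y=1, Z=2, V=1, X=1, U=0) weight 4/2673
  (W=0, Y=1, Z=2, V=1, X=1, U=1) weight 4/2673
  (W=0, Y=1, Z=2, V=1, X=1, U=2) weight 4/2673
  (W=0, Y=1, Z=2, V=1, X=2, U=0) weight 4/2673
  (W=0, Y=1, Z=2, V=1, X=2, U=1) weight 4/2673
  (W=1, Y=0, Z=1, V=1, X=0, U=0) weight 1/297
  … 45 more
Group by W:
  weight(W=0) = 4/99
  weight(W=1) = 1/11
Total weight = 4/99 + 1/11 = 13/99
P(W=0 | obs) = 4/99 / 13/99 = 4/13
P(W=1 | obs) = 1/11 / 13/99 = 9/13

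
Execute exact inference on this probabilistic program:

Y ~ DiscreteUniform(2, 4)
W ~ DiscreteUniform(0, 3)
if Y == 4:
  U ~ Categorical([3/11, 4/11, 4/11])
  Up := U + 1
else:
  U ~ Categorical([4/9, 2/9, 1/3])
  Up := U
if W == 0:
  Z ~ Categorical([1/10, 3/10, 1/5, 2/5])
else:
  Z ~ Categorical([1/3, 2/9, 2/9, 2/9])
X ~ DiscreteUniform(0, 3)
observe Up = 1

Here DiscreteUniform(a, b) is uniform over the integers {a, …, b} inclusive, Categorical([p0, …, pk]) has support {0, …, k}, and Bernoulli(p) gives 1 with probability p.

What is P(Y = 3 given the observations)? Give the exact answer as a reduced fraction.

P(Y = 3 | obs) = 22/71

Enumerate traces; 192 have nonzero weight after conditioning:
  (Y=2, W=0, U=1, Z=0, X=0) weight 1/2160
  (Y=2, W=0, U=1, Z=0, X=1) weight 1/2160
  (Y=2, W=0, U=1, Z=0, X=2) weight 1/2160
  (Y=2, W=0, U=1, Z=0, X=3) weight 1/2160
  (Y=2, W=0, U=1, Z=1, X=0) weight 1/720
  (Y=2, W=0, U=1, Z=1, X=1) weight 1/720
  (Y=2, W=0, U=1, Z=1, X=2) weight 1/720
  (Y=2, W=0, U=1, Z=1, X=3) weight 1/720
  (Y=3, W=0, U=1, Z=0, X=0) weight 1/2160
  (Y=4, W=0, U=0, Z=0, X=0) weight 1/1760
  … 182 more
Group by Y:
  weight(Y=2) = 2/27
  weight(Y=3) = 2/27
  weight(Y=4) = 1/11
Total weight = 2/27 + 2/27 + 1/11 = 71/297
P(Y=2 | obs) = 2/27 / 71/297 = 22/71
P(Y=3 | obs) = 2/27 / 71/297 = 22/71
P(Y=4 | obs) = 1/11 / 71/297 = 27/71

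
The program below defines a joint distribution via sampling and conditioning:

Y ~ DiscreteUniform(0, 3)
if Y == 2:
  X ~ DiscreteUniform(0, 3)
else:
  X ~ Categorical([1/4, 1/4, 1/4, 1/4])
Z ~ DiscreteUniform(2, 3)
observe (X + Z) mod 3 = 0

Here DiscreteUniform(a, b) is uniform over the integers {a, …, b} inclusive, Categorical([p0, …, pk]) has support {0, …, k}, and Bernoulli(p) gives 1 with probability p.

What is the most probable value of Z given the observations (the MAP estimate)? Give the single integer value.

Enumerate traces; 12 have nonzero weight after conditioning:
  (Y=0, X=0, Z=3) weight 1/32
  (Y=0, X=1, Z=2) weight 1/32
  (Y=0, X=3, Z=3) weight 1/32
  (Y=1, X=0, Z=3) weight 1/32
  (Y=1, X=1, Z=2) weight 1/32
  (Y=1, X=3, Z=3) weight 1/32
  (Y=2, X=0, Z=3) weight 1/32
  (Y=2, X=1, Z=2) weight 1/32
  … 4 more
Group by Z:
  weight(Z=2) = 1/8
  weight(Z=3) = 1/4
Total weight = 1/8 + 1/4 = 3/8
P(Z=2 | obs) = 1/8 / 3/8 = 1/3
P(Z=3 | obs) = 1/4 / 3/8 = 2/3
argmax = 3

argmax_v P(Z = v | obs) = 3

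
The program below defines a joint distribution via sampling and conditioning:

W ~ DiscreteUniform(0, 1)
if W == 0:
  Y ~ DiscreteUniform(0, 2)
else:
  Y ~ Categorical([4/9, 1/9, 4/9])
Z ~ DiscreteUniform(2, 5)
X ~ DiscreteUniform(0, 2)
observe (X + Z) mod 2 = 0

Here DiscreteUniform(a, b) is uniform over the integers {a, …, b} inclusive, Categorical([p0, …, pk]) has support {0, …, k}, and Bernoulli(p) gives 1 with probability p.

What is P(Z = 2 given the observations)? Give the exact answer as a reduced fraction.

Enumerate traces; 36 have nonzero weight after conditioning:
  (W=0, Y=0, Z=2, X=0) weight 1/72
  (W=0, Y=0, Z=2, X=2) weight 1/72
  (W=0, Y=0, Z=3, X=1) weight 1/72
  (W=0, Y=0, Z=4, X=0) weight 1/72
  (W=0, Y=0, Z=4, X=2) weight 1/72
  (W=0, Y=0, Z=5, X=1) weight 1/72
  (W=0, Y=1, Z=2, X=0) weight 1/72
  (W=0, Y=1, Z=2, X=2) weight 1/72
  … 28 more
Group by Z:
  weight(Z=2) = 1/6
  weight(Z=3) = 1/12
  weight(Z=4) = 1/6
  weight(Z=5) = 1/12
Total weight = 1/6 + 1/12 + 1/6 + 1/12 = 1/2
P(Z=2 | obs) = 1/6 / 1/2 = 1/3
P(Z=3 | obs) = 1/12 / 1/2 = 1/6
P(Z=4 | obs) = 1/6 / 1/2 = 1/3
P(Z=5 | obs) = 1/12 / 1/2 = 1/6

P(Z = 2 | obs) = 1/3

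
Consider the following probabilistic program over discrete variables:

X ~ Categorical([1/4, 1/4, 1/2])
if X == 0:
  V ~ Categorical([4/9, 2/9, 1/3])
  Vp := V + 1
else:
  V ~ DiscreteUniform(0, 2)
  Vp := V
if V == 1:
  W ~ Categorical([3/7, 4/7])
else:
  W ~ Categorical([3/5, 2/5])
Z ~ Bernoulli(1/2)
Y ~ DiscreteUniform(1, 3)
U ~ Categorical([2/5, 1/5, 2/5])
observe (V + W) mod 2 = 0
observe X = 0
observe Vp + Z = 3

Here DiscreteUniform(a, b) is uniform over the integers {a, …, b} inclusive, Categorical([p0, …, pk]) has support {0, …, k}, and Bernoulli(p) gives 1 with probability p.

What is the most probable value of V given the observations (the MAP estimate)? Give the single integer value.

Enumerate traces; 18 have nonzero weight after conditioning:
  (X=0, V=1, W=1, Z=1, Y=1, U=0) weight 2/945
  (X=0, V=1, W=1, Z=1, Y=1, U=1) weight 1/945
  (X=0, V=1, W=1, Z=1, Y=1, U=2) weight 2/945
  (X=0, V=1, W=1, Z=1, Y=2, U=0) weight 2/945
  (X=0, V=1, W=1, Z=1, Y=2, U=1) weight 1/945
  (X=0, V=1, W=1, Z=1, Y=2, U=2) weight 2/945
  (X=0, V=1, W=1, Z=1, Y=3, U=0) weight 2/945
  (X=0, V=1, W=1, Z=1, Y=3, U=1) weight 1/945
  (X=0, V=2, W=0, Z=0, Y=1, U=0) weight 1/300
  … 9 more
Group by V:
  weight(V=1) = 1/63
  weight(V=2) = 1/40
Total weight = 1/63 + 1/40 = 103/2520
P(V=1 | obs) = 1/63 / 103/2520 = 40/103
P(V=2 | obs) = 1/40 / 103/2520 = 63/103
argmax = 2

argmax_v P(V = v | obs) = 2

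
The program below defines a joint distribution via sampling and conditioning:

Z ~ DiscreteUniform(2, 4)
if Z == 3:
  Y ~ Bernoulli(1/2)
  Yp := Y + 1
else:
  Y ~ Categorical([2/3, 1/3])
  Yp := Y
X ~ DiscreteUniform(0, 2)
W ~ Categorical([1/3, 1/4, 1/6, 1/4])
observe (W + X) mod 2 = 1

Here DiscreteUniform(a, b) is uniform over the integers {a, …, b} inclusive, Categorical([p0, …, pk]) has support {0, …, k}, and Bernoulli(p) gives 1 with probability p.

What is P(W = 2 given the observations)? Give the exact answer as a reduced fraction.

Enumerate traces; 36 have nonzero weight after conditioning:
  (Z=2, Y=0, X=0, W=1) weight 1/54
  (Z=2, Y=0, X=0, W=3) weight 1/54
  (Z=2, Y=0, X=1, W=0) weight 2/81
  (Z=2, Y=0, X=1, W=2) weight 1/81
  (Z=2, Y=0, X=2, W=1) weight 1/54
  (Z=2, Y=0, X=2, W=3) weight 1/54
  (Z=2, Y=1, X=0, W=1) weight 1/108
  (Z=2, Y=1, X=0, W=3) weight 1/108
  … 28 more
Group by W:
  weight(W=0) = 1/9
  weight(W=1) = 1/6
  weight(W=2) = 1/18
  weight(W=3) = 1/6
Total weight = 1/9 + 1/6 + 1/18 + 1/6 = 1/2
P(W=0 | obs) = 1/9 / 1/2 = 2/9
P(W=1 | obs) = 1/6 / 1/2 = 1/3
P(W=2 | obs) = 1/18 / 1/2 = 1/9
P(W=3 | obs) = 1/6 / 1/2 = 1/3

P(W = 2 | obs) = 1/9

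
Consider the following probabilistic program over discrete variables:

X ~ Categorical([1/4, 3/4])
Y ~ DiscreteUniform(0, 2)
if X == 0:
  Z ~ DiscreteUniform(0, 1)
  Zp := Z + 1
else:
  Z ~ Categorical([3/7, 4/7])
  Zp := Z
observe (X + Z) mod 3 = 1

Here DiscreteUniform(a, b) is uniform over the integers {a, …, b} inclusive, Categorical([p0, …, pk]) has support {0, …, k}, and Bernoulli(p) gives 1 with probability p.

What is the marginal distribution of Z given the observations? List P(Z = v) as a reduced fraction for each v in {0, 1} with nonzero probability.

Enumerate traces; 6 have nonzero weight after conditioning:
  (X=0, Y=0, Z=1) weight 1/24
  (X=0, Y=1, Z=1) weight 1/24
  (X=0, Y=2, Z=1) weight 1/24
  (X=1, Y=0, Z=0) weight 3/28
  (X=1, Y=1, Z=0) weight 3/28
  (X=1, Y=2, Z=0) weight 3/28
Group by Z:
  weight(Z=0) = 9/28
  weight(Z=1) = 1/8
Total weight = 9/28 + 1/8 = 25/56
P(Z=0 | obs) = 9/28 / 25/56 = 18/25
P(Z=1 | obs) = 1/8 / 25/56 = 7/25

P(Z=0) = 18/25, P(Z=1) = 7/25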